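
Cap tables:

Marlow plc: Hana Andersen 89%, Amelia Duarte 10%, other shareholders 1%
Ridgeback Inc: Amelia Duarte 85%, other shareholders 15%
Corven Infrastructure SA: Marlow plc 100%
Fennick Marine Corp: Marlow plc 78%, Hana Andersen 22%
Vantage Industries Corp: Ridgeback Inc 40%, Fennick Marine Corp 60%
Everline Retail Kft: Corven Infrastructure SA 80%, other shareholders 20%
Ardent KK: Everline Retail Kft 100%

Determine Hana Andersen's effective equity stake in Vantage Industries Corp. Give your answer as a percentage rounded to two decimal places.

54.85%

Hana reaches Vantage along 2 paths.
Via Marlow → Fennick: 89% × 78% × 60% = 41.652%.
Via Fennick: 22% × 60% = 13.2%.
Total: 41.652% + 13.2% = 54.852%.
Rounded: 54.85%.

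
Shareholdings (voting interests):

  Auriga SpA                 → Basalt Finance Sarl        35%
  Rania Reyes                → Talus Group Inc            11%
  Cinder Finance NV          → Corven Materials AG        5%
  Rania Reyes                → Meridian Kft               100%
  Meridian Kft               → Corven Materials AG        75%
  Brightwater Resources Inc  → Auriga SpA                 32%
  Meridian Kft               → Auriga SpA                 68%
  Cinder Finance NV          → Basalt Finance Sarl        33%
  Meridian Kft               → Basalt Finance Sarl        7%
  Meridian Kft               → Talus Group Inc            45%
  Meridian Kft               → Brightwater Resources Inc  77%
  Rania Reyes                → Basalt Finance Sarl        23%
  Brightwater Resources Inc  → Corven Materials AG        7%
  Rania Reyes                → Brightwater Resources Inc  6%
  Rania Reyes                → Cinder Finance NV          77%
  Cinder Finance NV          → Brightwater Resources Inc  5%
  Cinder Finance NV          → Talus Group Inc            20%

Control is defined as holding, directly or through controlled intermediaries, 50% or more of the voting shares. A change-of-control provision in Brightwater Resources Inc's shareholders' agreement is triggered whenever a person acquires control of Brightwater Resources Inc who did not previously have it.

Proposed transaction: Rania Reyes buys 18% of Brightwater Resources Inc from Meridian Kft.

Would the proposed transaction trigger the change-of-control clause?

No

The purchase adds only to Rania's holdings (Meridian's stake shrinks), so Rania is the only person who could newly come to control Brightwater.
Rania holds 77% of Cinder, so Rania controls Cinder.
Rania holds 100% of Meridian, so Rania controls Meridian.
Rania and Cinder and Meridian together hold 6% + 5% + 77% = 88% of Brightwater, so Rania controls Brightwater.
So Rania already controls Brightwater before the transaction.
After the purchase, Rania's direct stake in Brightwater rises to 6% + 18% = 24%, and Meridian's stake falls to 59%.
Rania controlled Brightwater already, so this is not a new person acquiring control; every other person's position is unchanged or reduced.
No new person acquires control, so the clause is not triggered.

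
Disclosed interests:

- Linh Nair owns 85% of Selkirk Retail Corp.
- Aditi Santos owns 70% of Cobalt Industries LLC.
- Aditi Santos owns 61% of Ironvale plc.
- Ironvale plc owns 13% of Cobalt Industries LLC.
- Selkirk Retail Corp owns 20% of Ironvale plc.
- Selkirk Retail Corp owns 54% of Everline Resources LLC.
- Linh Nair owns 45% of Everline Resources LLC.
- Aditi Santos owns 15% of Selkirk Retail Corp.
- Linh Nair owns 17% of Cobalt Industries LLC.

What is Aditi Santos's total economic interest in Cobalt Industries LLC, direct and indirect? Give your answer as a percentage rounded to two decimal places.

Aditi reaches Cobalt along 3 paths.
Via Ironvale: 61% × 13% = 7.93%.
Via Selkirk → Ironvale: 15% × 20% × 13% = 0.39%.
Direct stake: 70% = 70%.
Total: 7.93% + 0.39% + 70% = 78.32%.

78.32%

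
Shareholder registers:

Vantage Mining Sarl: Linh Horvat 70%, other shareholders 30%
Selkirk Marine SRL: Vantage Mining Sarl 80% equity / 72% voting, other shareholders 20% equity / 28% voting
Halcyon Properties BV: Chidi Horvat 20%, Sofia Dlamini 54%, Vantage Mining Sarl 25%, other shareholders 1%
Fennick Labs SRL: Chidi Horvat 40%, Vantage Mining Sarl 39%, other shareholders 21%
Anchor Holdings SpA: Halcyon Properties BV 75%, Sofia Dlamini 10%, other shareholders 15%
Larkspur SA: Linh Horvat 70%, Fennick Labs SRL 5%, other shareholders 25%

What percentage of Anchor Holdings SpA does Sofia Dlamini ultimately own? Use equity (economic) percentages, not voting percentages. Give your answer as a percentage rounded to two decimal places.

Sofia reaches Anchor along 2 paths.
Via Halcyon: 54% × 75% = 40.5%.
Direct stake: 10% = 10%.
Total: 40.5% + 10% = 50.5%.
Rounded: 50.50%.

50.50%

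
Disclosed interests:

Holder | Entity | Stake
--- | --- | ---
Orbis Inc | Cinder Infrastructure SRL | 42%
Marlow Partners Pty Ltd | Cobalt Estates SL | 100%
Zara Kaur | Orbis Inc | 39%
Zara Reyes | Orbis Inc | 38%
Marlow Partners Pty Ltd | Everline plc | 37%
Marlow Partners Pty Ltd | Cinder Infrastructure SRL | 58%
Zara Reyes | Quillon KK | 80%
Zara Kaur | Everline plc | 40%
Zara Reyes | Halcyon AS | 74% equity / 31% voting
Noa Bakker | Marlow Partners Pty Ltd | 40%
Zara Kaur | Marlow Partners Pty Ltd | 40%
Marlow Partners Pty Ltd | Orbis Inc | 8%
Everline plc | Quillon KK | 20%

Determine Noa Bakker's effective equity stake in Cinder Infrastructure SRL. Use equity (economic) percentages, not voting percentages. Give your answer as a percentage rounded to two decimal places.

24.54%

Noa reaches Cinder along 2 paths.
Via Marlow → Orbis: 40% × 8% × 42% = 1.344%.
Via Marlow: 40% × 58% = 23.2%.
Total: 1.344% + 23.2% = 24.544%.
Rounded: 24.54%.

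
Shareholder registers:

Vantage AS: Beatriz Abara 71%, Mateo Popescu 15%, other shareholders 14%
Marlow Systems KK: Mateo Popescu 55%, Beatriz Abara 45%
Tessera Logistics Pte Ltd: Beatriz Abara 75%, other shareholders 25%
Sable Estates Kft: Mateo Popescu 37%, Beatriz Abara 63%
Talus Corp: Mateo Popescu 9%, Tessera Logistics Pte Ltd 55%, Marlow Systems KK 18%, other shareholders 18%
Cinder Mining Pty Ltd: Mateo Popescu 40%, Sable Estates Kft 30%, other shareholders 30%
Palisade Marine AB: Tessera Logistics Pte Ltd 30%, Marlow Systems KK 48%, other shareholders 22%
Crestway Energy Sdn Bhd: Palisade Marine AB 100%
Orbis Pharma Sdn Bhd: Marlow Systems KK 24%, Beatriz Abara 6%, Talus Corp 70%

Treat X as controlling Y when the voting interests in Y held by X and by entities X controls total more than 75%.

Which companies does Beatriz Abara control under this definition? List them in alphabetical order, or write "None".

Beatriz's largest direct stake is 75% in Tessera, which does not meet the threshold.

None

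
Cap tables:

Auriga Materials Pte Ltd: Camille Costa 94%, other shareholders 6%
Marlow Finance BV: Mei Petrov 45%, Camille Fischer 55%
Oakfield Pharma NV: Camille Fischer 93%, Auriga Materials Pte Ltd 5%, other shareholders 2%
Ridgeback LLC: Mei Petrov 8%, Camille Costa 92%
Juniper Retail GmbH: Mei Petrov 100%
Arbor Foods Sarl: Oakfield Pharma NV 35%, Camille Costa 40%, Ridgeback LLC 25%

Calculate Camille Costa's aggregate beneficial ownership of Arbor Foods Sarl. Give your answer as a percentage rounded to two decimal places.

64.65%

Camille Costa reaches Arbor along 3 paths.
Via Auriga → Oakfield: 94% × 5% × 35% = 1.645%.
Direct stake: 40% = 40%.
Via Ridgeback: 92% × 25% = 23%.
Total: 1.645% + 40% + 23% = 64.645%.
Rounded: 64.65%.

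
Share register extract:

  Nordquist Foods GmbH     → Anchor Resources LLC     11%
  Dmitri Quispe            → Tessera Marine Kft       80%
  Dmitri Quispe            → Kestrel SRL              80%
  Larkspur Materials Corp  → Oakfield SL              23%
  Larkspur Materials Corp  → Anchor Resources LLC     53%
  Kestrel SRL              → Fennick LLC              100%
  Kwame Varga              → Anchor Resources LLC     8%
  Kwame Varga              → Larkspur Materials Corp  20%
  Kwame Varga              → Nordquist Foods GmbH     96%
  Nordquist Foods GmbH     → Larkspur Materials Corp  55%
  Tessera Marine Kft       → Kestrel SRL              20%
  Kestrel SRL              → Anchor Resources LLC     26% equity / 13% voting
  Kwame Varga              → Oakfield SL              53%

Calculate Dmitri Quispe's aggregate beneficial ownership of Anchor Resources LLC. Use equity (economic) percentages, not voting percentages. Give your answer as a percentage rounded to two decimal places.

24.96%

Dmitri reaches Anchor along 2 paths.
Via Kestrel: 80% × 26% = 20.8%.
Via Tessera → Kestrel: 80% × 20% × 26% = 4.16%.
Total: 20.8% + 4.16% = 24.96%.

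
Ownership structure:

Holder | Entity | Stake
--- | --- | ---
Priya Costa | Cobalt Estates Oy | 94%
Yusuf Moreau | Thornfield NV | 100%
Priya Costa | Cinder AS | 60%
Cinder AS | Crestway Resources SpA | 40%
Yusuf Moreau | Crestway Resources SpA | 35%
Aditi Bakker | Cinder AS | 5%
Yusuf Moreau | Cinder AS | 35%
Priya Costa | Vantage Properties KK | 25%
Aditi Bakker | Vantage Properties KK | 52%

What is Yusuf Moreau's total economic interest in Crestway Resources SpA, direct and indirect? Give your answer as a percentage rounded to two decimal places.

49.00%

Yusuf reaches Crestway along 2 paths.
Direct stake: 35% = 35%.
Via Cinder: 35% × 40% = 14%.
Total: 35% + 14% = 49%.
Rounded: 49.00%.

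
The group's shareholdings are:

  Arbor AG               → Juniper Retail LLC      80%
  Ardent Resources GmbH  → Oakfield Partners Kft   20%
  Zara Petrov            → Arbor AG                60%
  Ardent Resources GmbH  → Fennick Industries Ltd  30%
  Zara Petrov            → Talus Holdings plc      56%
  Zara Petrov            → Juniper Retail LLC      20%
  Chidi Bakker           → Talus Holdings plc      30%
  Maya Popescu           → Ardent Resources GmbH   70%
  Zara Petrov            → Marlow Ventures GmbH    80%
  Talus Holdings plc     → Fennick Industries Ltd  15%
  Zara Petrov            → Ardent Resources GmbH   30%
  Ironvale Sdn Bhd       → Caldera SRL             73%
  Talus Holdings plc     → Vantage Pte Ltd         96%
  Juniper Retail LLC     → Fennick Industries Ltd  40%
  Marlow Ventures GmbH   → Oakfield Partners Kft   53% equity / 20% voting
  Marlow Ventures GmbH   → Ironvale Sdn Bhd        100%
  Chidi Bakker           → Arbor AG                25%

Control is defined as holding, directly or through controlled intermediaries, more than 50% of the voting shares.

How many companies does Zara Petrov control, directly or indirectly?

Zara holds 80% of Marlow, so Zara controls Marlow.
Zara holds 60% of Arbor, so Zara controls Arbor.
Arbor and Zara together hold 80% + 20% = 100% of Juniper, so Zara controls Juniper.
Zara holds 56% of Talus, so Zara controls Talus.
Marlow holds 100% of Ironvale, so Zara controls Ironvale.
Talus holds 96% of Vantage, so Zara controls Vantage.
Juniper and Talus together hold 40% + 15% = 55% of Fennick, so Zara controls Fennick.
Ironvale holds 73% of Caldera, so Zara controls Caldera.
No other company's threshold is met.
Zara controls 8 companies.

8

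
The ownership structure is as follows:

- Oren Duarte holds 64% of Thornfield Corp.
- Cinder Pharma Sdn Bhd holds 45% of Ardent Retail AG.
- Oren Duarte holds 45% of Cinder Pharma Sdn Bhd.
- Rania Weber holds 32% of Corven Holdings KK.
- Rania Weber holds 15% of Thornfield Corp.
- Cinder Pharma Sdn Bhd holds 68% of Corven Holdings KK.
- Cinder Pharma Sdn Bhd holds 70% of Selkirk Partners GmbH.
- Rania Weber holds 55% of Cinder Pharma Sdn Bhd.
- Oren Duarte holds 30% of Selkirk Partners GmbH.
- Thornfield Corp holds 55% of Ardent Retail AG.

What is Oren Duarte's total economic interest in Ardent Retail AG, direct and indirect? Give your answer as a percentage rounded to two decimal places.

55.45%

Oren reaches Ardent along 2 paths.
Via Cinder: 45% × 45% = 20.25%.
Via Thornfield: 64% × 55% = 35.2%.
Total: 20.25% + 35.2% = 55.45%.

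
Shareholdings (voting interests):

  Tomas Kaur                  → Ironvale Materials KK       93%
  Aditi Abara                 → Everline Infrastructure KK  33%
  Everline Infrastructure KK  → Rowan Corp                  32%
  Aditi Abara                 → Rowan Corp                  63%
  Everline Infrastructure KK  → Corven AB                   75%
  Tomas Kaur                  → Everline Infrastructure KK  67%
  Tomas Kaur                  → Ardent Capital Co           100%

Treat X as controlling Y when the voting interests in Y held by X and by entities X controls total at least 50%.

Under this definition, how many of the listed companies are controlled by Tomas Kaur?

Tomas holds 67% of Everline, so Tomas controls Everline.
Everline holds 75% of Corven, so Tomas controls Corven.
Tomas holds 100% of Ardent, so Tomas controls Ardent.
Tomas holds 93% of Ironvale, so Tomas controls Ironvale.
No other company's threshold is met.
Tomas controls 4 companies.

4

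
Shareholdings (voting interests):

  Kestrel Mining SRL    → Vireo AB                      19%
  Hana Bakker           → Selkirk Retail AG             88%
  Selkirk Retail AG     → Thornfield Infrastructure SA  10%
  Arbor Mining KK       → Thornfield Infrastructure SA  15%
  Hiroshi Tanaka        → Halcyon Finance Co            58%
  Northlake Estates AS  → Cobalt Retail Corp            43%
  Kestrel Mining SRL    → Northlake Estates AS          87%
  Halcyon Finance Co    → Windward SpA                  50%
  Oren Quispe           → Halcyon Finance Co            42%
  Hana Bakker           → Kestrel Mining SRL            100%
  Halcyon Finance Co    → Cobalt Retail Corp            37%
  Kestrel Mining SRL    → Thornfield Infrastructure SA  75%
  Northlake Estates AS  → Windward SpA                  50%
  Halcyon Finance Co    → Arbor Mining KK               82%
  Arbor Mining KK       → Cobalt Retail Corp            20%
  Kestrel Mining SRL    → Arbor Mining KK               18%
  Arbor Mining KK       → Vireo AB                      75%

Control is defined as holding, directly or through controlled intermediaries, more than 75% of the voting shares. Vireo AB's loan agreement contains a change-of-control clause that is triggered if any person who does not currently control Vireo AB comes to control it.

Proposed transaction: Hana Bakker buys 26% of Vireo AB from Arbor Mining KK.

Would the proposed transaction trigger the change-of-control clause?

The purchase adds only to Hana's holdings (Arbor's stake shrinks), so Hana is the only person who could newly come to control Vireo.
Hana holds 100% of Kestrel, so Hana controls Kestrel.
Kestrel holds 87% of Northlake, so Hana controls Northlake.
Hana holds 88% of Selkirk, so Hana controls Selkirk.
Selkirk and Kestrel together hold 10% + 75% = 85% of Thornfield, so Hana controls Thornfield.
In Vireo, Hana's side holds only 19%, not > 75%.
So before the transaction, Hana does not control Vireo.
After the purchase, Hana holds 26% of Vireo directly, and Arbor's stake falls to 49%.
After the transaction, Hana's side holds 19% + 26% = 45% of Vireo, not > 75%, so Hana still does not control Vireo.
No new person acquires control, so the clause is not triggered.

No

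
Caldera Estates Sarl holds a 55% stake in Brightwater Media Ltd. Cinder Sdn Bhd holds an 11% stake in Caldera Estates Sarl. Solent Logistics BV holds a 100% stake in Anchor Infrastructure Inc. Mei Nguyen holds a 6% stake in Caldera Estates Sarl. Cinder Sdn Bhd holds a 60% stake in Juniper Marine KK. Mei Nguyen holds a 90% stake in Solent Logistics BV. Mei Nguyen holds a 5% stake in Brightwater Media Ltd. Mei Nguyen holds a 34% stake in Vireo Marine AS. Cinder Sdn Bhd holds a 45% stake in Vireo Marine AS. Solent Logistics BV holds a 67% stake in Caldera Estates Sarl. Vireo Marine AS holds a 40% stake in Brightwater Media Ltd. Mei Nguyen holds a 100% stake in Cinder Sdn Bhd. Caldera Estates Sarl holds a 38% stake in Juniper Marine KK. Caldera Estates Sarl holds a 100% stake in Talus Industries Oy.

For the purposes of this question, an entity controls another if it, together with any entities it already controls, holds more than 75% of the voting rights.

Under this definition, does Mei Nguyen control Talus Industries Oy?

Yes

Mei holds 90% of Solent, so Mei controls Solent.
Mei holds 100% of Cinder, so Mei controls Cinder.
Solent and Cinder and Mei together hold 67% + 11% + 6% = 84% of Caldera, so Mei controls Caldera.
Caldera holds 100% of Talus, so Mei controls Talus.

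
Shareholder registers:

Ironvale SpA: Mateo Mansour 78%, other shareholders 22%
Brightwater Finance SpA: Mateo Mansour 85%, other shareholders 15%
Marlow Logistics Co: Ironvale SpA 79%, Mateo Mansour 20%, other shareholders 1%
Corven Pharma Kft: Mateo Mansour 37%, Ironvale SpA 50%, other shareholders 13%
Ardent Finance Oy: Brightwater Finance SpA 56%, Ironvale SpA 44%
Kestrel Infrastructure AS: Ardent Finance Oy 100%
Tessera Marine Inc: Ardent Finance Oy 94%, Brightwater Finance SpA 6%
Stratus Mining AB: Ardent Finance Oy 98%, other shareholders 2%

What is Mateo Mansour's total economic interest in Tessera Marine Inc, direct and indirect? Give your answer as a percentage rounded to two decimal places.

Mateo reaches Tessera along 3 paths.
Via Brightwater → Ardent: 85% × 56% × 94% = 44.744%.
Via Ironvale → Ardent: 78% × 44% × 94% = 32.2608%.
Via Brightwater: 85% × 6% = 5.1%.
Total: 44.744% + 32.2608% + 5.1% = 82.1048%.
Rounded: 82.10%.

82.10%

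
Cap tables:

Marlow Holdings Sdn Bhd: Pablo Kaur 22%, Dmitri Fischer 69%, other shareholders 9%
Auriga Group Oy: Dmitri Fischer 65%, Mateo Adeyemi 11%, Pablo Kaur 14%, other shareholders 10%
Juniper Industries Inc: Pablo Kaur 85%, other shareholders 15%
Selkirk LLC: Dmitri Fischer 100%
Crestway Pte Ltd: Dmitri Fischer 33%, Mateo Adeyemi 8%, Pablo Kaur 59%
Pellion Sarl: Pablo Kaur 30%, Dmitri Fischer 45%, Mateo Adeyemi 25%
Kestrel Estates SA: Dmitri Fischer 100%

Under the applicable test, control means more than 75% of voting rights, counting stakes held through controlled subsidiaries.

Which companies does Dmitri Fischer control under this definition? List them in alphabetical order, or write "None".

Dmitri holds 100% of Selkirk, so Dmitri controls Selkirk.
Dmitri holds 100% of Kestrel, so Dmitri controls Kestrel.
No other company's threshold is met.

Kestrel Estates SA, Selkirk LLC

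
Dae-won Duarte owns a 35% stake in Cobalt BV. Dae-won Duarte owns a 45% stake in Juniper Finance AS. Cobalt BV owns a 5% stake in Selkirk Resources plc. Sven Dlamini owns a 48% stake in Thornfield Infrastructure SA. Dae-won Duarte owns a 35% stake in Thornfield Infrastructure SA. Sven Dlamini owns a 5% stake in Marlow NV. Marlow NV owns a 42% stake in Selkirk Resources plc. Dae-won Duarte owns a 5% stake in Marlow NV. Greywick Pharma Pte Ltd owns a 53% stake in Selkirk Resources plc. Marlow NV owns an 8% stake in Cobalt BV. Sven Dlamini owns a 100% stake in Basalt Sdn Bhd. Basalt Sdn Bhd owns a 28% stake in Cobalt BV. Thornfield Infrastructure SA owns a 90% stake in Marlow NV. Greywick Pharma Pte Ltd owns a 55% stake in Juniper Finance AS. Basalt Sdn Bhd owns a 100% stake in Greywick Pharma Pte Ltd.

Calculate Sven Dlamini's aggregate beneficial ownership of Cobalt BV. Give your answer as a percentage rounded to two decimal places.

Sven reaches Cobalt along 3 paths.
Via Marlow: 5% × 8% = 0.4%.
Via Thornfield → Marlow: 48% × 90% × 8% = 3.456%.
Via Basalt: 100% × 28% = 28%.
Total: 0.4% + 3.456% + 28% = 31.856%.
Rounded: 31.86%.

31.86%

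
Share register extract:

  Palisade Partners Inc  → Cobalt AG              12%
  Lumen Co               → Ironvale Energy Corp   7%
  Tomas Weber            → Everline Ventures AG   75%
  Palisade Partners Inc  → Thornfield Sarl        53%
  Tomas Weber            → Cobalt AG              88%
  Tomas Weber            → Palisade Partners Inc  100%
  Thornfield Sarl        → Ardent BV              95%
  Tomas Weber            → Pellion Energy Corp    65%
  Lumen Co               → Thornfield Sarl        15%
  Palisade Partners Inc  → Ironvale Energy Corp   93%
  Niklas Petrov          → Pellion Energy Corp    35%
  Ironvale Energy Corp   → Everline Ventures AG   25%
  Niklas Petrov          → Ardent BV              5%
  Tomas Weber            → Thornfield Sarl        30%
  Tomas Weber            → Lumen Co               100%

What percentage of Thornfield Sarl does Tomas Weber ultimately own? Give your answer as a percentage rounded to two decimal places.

Tomas reaches Thornfield along 3 paths.
Direct stake: 30% = 30%.
Via Palisade: 100% × 53% = 53%.
Via Lumen: 100% × 15% = 15%.
Total: 30% + 53% + 15% = 98%.
Rounded: 98.00%.

98.00%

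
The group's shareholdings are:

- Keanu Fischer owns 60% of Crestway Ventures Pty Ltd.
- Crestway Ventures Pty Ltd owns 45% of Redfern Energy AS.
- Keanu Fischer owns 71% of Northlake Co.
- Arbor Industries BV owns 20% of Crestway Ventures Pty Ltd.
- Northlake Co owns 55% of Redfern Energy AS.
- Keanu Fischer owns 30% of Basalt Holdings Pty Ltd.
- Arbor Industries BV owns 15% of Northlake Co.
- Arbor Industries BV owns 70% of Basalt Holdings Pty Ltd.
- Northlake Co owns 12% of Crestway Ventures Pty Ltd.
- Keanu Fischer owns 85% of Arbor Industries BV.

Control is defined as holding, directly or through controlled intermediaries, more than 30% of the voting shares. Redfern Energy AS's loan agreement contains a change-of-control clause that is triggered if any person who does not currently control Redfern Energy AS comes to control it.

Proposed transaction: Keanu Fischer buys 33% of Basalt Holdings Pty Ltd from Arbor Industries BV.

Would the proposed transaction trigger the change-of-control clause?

No

The purchase adds only to Keanu's holdings (Arbor's stake shrinks), so Keanu is the only person who could newly come to control Redfern.
Keanu holds 85% of Arbor, so Keanu controls Arbor.
Keanu and Arbor together hold 71% + 15% = 86% of Northlake, so Keanu controls Northlake.
Arbor and Keanu and Northlake together hold 20% + 60% + 12% = 92% of Crestway, so Keanu controls Crestway.
Crestway and Northlake together hold 45% + 55% = 100% of Redfern, so Keanu controls Redfern.
So Keanu already controls Redfern before the transaction.
After the purchase, Keanu's direct stake in Basalt rises to 30% + 33% = 63%, and Arbor's stake falls to 37%.
Keanu controlled Redfern already, so this is not a new person acquiring control; every other person's position is unchanged or reduced.
No new person acquires control, so the clause is not triggered.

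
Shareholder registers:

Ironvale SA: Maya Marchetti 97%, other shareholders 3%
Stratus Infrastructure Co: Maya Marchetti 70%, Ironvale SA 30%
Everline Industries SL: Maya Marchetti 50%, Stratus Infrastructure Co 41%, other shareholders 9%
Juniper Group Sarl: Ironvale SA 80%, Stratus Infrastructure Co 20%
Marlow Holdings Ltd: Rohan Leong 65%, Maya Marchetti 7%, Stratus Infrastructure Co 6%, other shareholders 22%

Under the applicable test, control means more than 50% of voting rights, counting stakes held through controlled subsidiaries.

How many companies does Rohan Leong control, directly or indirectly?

Rohan holds 65% of Marlow, so Rohan controls Marlow.
No other company's threshold is met.
Rohan controls 1 company.

1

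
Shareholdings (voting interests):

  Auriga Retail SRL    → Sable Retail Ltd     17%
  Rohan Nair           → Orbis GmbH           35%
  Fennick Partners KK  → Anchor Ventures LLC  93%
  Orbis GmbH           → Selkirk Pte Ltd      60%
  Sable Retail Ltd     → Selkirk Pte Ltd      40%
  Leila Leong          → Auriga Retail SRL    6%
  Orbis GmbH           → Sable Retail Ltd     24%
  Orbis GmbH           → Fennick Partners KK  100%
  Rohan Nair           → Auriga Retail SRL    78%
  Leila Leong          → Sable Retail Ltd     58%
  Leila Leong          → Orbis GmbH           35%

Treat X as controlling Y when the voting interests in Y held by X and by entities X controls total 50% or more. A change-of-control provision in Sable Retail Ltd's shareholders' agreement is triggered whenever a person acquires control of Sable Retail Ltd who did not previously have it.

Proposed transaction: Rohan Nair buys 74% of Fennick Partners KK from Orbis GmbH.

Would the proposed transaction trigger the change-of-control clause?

No

The purchase adds only to Rohan's holdings (Orbis's stake shrinks), so Rohan is the only person who could newly come to control Sable.
Rohan holds 78% of Auriga, so Rohan controls Auriga.
In Sable, Rohan's side holds only 17%, not ≥ 50%.
So before the transaction, Rohan does not control Sable.
After the purchase, Rohan holds 74% of Fennick directly, and Orbis's stake falls to 26%.
Rohan holds 74% of Fennick, so Rohan controls Fennick.
Fennick holds 93% of Anchor, so Rohan controls Anchor.
After the transaction, Rohan's side holds 17% of Sable, not ≥ 50%, so Rohan still does not control Sable.
No new person acquires control, so the clause is not triggered.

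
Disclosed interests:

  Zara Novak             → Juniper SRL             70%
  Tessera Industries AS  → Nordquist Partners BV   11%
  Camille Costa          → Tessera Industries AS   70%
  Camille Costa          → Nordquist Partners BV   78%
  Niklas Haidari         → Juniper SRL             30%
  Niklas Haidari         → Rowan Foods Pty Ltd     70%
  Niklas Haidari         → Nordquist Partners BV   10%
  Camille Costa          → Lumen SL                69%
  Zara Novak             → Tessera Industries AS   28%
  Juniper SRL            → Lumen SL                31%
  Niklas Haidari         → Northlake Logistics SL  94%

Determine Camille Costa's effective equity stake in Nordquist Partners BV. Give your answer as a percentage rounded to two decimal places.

85.70%

Camille reaches Nordquist along 2 paths.
Direct stake: 78% = 78%.
Via Tessera: 70% × 11% = 7.7%.
Total: 78% + 7.7% = 85.7%.
Rounded: 85.70%.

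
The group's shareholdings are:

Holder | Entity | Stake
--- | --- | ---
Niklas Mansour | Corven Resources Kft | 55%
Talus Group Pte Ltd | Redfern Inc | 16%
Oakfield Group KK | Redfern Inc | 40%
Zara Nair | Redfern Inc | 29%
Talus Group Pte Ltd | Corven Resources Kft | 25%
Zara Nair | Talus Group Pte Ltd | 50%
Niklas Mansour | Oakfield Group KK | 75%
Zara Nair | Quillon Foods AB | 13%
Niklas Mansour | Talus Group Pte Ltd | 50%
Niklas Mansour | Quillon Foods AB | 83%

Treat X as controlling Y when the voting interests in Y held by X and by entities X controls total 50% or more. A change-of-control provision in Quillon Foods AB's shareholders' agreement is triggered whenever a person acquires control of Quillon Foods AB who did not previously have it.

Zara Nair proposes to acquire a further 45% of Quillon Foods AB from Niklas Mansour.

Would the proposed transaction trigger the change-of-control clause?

The purchase adds only to Zara's holdings (Niklas's stake shrinks), so Zara is the only person who could newly come to control Quillon.
Zara holds 50% of Talus, so Zara controls Talus.
In Quillon, Zara's side holds only 13%, not ≥ 50%.
So before the transaction, Zara does not control Quillon.
After the purchase, Zara's direct stake in Quillon rises to 13% + 45% = 58%, and Niklas's stake falls to 38%.
Zara holds 58% of Quillon, so Zara controls Quillon.
Zara did not control Quillon before and does after, so the clause is triggered.

Yes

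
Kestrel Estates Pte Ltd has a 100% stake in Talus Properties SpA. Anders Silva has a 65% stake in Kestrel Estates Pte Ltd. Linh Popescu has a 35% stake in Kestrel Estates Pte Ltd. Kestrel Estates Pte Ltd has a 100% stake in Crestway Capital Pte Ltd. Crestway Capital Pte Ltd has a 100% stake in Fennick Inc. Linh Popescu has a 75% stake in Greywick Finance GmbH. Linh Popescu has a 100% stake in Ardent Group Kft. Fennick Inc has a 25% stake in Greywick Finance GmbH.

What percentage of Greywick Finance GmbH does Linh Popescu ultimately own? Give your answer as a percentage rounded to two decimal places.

83.75%

Linh reaches Greywick along 2 paths.
Direct stake: 75% = 75%.
Via Kestrel → Crestway → Fennick: 35% × 100% × 100% × 25% = 8.75%.
Total: 75% + 8.75% = 83.75%.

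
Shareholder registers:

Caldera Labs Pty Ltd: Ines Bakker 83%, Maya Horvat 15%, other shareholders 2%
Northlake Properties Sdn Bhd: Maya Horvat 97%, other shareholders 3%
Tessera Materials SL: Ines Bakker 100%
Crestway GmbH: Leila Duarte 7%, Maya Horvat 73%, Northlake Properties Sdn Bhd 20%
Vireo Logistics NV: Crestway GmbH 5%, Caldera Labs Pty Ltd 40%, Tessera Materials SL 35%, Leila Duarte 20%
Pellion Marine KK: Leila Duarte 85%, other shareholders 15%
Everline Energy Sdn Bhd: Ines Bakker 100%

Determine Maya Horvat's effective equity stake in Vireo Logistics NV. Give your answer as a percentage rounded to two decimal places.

Maya reaches Vireo along 3 paths.
Via Crestway: 73% × 5% = 3.65%.
Via Northlake → Crestway: 97% × 20% × 5% = 0.97%.
Via Caldera: 15% × 40% = 6%.
Total: 3.65% + 0.97% + 6% = 10.62%.

10.62%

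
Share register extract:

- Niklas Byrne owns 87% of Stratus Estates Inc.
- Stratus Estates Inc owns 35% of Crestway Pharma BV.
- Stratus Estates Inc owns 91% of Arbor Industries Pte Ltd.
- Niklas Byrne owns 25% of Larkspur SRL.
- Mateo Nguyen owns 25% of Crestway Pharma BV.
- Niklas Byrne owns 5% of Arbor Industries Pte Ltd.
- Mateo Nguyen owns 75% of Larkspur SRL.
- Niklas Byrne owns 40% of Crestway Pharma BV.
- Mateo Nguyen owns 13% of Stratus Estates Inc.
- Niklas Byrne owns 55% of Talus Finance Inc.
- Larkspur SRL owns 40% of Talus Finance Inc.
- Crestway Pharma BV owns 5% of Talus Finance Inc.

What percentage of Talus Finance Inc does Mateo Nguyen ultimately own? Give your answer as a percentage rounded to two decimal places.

31.48%

Mateo reaches Talus along 3 paths.
Via Larkspur: 75% × 40% = 30%.
Via Crestway: 25% × 5% = 1.25%.
Via Stratus → Crestway: 13% × 35% × 5% = 0.2275%.
Total: 30% + 1.25% + 0.2275% = 31.4775%.
Rounded: 31.48%.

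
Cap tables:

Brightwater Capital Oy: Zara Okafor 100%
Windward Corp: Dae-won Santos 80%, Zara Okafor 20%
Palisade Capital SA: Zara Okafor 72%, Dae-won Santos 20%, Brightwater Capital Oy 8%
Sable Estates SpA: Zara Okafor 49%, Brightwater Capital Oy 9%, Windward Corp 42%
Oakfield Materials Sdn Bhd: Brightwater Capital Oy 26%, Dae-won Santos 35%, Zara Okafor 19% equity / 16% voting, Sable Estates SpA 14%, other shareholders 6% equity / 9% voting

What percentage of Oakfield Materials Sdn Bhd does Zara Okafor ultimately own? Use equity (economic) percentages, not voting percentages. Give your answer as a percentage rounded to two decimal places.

Zara reaches Oakfield along 5 paths.
Via Brightwater: 100% × 26% = 26%.
Direct stake: 19% = 19%.
Via Sable: 49% × 14% = 6.86%.
Via Brightwater → Sable: 100% × 9% × 14% = 1.26%.
Via Windward → Sable: 20% × 42% × 14% = 1.176%.
Total: 26% + 19% + 6.86% + 1.26% + 1.176% = 54.296%.
Rounded: 54.30%.

54.30%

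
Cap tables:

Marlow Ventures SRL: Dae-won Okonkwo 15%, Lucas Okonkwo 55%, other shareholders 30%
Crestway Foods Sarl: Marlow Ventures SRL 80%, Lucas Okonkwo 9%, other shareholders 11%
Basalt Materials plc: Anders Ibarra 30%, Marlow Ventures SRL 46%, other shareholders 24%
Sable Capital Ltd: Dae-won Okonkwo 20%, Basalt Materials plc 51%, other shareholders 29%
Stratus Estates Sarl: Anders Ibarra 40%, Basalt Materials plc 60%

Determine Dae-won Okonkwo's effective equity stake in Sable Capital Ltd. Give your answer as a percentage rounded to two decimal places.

23.52%

Dae-won reaches Sable along 2 paths.
Direct stake: 20% = 20%.
Via Marlow → Basalt: 15% × 46% × 51% = 3.519%.
Total: 20% + 3.519% = 23.519%.
Rounded: 23.52%.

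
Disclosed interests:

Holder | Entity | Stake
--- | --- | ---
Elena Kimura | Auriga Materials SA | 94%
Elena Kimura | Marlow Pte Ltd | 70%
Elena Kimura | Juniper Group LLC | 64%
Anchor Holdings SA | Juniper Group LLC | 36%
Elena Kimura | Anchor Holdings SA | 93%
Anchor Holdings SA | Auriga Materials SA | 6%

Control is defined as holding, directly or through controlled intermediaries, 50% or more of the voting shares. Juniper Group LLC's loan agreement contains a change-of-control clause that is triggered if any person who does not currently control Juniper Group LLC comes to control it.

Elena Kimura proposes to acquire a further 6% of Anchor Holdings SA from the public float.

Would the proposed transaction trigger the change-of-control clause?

No

The purchase changes only Elena's holdings, so Elena is the only person who could newly come to control Juniper.
Elena holds 93% of Anchor, so Elena controls Anchor.
Elena and Anchor together hold 64% + 36% = 100% of Juniper, so Elena controls Juniper.
So Elena already controls Juniper before the transaction.
After the purchase, Elena's direct stake in Anchor rises to 93% + 6% = 99%.
Elena controlled Juniper already, so this is not a new person acquiring control; every other person's position is unchanged or reduced.
No new person acquires control, so the clause is not triggered.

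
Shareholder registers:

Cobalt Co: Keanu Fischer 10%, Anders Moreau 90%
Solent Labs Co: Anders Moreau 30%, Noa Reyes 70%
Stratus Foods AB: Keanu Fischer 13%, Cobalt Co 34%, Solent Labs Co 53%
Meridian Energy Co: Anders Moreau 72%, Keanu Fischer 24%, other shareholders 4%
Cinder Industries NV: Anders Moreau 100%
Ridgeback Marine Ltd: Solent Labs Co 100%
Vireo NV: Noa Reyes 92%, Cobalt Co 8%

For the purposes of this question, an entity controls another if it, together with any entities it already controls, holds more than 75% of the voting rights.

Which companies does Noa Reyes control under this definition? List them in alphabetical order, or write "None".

Vireo NV

Noa holds 92% of Vireo, so Noa controls Vireo.
No other company's threshold is met.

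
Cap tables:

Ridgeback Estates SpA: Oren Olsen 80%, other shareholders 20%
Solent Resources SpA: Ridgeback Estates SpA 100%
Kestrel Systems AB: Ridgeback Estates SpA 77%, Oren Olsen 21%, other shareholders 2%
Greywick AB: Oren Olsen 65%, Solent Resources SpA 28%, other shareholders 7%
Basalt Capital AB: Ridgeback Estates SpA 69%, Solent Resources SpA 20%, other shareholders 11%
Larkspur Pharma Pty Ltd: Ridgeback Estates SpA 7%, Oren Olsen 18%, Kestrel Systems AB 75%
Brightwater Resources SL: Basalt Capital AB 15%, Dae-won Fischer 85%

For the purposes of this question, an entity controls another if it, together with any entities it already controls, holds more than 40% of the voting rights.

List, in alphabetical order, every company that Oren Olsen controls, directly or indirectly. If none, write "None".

Oren holds 80% of Ridgeback, so Oren controls Ridgeback.
Ridgeback holds 100% of Solent, so Oren controls Solent.
Ridgeback and Oren together hold 77% + 21% = 98% of Kestrel, so Oren controls Kestrel.
Oren and Solent together hold 65% + 28% = 93% of Greywick, so Oren controls Greywick.
Ridgeback and Solent together hold 69% + 20% = 89% of Basalt, so Oren controls Basalt.
Ridgeback and Oren and Kestrel together hold 7% + 18% + 75% = 100% of Larkspur, so Oren controls Larkspur.
No other company's threshold is met.

Basalt Capital AB, Greywick AB, Kestrel Systems AB, Larkspur Pharma Pty Ltd, Ridgeback Estates SpA, Solent Resources SpA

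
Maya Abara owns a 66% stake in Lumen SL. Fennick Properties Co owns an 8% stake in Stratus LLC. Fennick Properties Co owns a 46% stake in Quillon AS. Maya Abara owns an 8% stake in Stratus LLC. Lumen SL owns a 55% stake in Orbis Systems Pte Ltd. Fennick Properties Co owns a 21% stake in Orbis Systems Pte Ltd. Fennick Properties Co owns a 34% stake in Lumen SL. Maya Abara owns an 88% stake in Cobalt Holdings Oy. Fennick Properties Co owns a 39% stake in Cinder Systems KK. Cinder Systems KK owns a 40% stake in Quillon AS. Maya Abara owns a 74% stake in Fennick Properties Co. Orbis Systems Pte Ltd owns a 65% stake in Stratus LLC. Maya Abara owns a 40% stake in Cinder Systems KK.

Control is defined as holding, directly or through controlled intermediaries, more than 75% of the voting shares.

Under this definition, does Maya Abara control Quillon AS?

No

Maya holds 88% of Cobalt, so Maya controls Cobalt.
Neither Maya nor any entity Maya controls holds any voting interest in Quillon.
So Maya does not control Quillon.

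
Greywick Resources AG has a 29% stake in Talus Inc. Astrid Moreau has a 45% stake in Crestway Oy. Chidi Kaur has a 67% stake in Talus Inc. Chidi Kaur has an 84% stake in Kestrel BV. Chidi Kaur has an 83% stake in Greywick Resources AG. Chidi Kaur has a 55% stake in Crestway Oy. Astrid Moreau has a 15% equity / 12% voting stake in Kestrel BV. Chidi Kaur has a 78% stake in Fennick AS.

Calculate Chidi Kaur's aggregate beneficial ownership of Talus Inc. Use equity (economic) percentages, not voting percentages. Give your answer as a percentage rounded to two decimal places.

91.07%

Chidi reaches Talus along 2 paths.
Via Greywick: 83% × 29% = 24.07%.
Direct stake: 67% = 67%.
Total: 24.07% + 67% = 91.07%.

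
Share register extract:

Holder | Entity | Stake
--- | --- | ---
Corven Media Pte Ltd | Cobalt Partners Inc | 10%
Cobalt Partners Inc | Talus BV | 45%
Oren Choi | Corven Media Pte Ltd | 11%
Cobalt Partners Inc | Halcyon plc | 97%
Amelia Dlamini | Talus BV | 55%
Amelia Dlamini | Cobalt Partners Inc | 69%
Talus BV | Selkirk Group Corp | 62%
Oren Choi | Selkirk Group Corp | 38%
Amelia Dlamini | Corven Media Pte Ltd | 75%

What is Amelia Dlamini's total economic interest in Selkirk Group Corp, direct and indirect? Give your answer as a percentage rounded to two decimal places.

Amelia reaches Selkirk along 3 paths.
Via Cobalt → Talus: 69% × 45% × 62% = 19.251%.
Via Corven → Cobalt → Talus: 75% × 10% × 45% × 62% = 2.0925%.
Via Talus: 55% × 62% = 34.1%.
Total: 19.251% + 2.0925% + 34.1% = 55.4435%.
Rounded: 55.44%.

55.44%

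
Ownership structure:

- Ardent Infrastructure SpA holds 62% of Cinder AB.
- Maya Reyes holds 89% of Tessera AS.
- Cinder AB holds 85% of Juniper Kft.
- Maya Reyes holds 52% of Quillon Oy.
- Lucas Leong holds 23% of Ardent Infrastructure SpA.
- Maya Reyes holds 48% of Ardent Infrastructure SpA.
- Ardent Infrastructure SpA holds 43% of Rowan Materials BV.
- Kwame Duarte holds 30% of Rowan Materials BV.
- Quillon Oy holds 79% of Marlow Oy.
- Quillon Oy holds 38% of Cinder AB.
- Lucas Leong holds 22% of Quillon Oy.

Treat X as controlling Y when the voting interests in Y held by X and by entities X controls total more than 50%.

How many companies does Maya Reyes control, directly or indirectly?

Maya holds 52% of Quillon, so Maya controls Quillon.
Quillon holds 79% of Marlow, so Maya controls Marlow.
Maya holds 89% of Tessera, so Maya controls Tessera.
No other company's threshold is met.
Maya controls 3 companies.

3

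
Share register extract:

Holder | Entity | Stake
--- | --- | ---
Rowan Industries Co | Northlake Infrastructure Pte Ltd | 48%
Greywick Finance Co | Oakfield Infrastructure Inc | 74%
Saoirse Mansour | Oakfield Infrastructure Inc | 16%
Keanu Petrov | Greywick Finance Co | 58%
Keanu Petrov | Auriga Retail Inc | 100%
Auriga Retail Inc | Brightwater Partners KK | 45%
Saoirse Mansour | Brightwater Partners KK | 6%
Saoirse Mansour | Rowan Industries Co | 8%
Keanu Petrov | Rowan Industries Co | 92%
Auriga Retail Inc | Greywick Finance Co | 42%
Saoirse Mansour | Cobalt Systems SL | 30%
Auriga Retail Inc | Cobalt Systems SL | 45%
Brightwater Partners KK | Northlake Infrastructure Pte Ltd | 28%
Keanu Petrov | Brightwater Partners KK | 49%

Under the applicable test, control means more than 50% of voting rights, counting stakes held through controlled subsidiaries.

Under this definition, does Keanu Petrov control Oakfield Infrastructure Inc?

Yes

Keanu holds 100% of Auriga, so Keanu controls Auriga.
Keanu and Auriga together hold 58% + 42% = 100% of Greywick, so Keanu controls Greywick.
Greywick holds 74% of Oakfield, so Keanu controls Oakfield.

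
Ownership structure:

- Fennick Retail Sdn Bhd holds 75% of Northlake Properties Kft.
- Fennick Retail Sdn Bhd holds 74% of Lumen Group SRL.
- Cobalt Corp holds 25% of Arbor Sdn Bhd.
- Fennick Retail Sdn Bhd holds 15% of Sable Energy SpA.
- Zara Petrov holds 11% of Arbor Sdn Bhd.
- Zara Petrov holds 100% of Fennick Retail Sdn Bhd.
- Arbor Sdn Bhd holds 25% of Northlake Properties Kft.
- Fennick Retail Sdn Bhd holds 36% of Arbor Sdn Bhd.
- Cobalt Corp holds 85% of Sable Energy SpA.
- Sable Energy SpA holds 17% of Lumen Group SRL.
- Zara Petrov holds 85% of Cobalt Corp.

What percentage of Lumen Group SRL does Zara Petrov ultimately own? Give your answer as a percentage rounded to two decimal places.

Zara reaches Lumen along 3 paths.
Via Cobalt → Sable: 85% × 85% × 17% = 12.2825%.
Via Fennick → Sable: 100% × 15% × 17% = 2.55%.
Via Fennick: 100% × 74% = 74%.
Total: 12.2825% + 2.55% + 74% = 88.8325%.
Rounded: 88.83%.

88.83%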